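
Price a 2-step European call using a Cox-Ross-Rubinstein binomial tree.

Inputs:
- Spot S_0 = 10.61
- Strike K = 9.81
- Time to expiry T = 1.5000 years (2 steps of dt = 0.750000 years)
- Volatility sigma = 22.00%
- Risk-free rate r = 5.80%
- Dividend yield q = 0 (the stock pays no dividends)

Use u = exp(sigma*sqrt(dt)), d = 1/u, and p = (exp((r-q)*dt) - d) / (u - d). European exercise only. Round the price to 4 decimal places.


Answer: Price = V(0,0) = 2.0547

Derivation:
dt = T/N = 0.750000
u = exp(sigma*sqrt(dt)) = 1.209885; d = 1/u = 0.826525
p = (exp((r-q)*dt) - d) / (u - d) = 0.568486
Discount per step: exp(-r*dt) = 0.957433
Stock lattice S(k, i) with i counting down-moves:
  k=0: S(0,0) = 10.6100
  k=1: S(1,0) = 12.8369; S(1,1) = 8.7694
  k=2: S(2,0) = 15.5312; S(2,1) = 10.6100; S(2,2) = 7.2481
Terminal payoffs V(N, i) = max(S_T - K, 0):
  V(2,0) = 5.721157; V(2,1) = 0.800000; V(2,2) = 0.000000
Backward induction: V(k, i) = exp(-r*dt) * [p * V(k+1, i) + (1-p) * V(k+1, i+1)].
  V(1,0) = exp(-r*dt) * [p*5.721157 + (1-p)*0.800000] = 3.444470
  V(1,1) = exp(-r*dt) * [p*0.800000 + (1-p)*0.000000] = 0.435430
  V(0,0) = exp(-r*dt) * [p*3.444470 + (1-p)*0.435430] = 2.054678


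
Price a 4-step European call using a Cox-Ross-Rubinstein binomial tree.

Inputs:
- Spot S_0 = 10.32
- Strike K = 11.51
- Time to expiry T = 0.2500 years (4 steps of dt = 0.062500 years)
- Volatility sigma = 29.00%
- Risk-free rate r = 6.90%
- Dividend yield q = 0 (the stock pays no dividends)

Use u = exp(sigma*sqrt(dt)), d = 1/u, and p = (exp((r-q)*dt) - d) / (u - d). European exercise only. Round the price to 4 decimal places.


dt = T/N = 0.062500
u = exp(sigma*sqrt(dt)) = 1.075193; d = 1/u = 0.930066
p = (exp((r-q)*dt) - d) / (u - d) = 0.511662
Discount per step: exp(-r*dt) = 0.995697
Stock lattice S(k, i) with i counting down-moves:
  k=0: S(0,0) = 10.3200
  k=1: S(1,0) = 11.0960; S(1,1) = 9.5983
  k=2: S(2,0) = 11.9303; S(2,1) = 10.3200; S(2,2) = 8.9270
  k=3: S(3,0) = 12.8274; S(3,1) = 11.0960; S(3,2) = 9.5983; S(3,3) = 8.3027
  k=4: S(4,0) = 13.7919; S(4,1) = 11.9303; S(4,2) = 10.3200; S(4,3) = 8.9270; S(4,4) = 7.7221
Terminal payoffs V(N, i) = max(S_T - K, 0):
  V(4,0) = 2.281932; V(4,1) = 0.420328; V(4,2) = 0.000000; V(4,3) = 0.000000; V(4,4) = 0.000000
Backward induction: V(k, i) = exp(-r*dt) * [p * V(k+1, i) + (1-p) * V(k+1, i+1)].
  V(3,0) = exp(-r*dt) * [p*2.281932 + (1-p)*0.420328] = 1.366933
  V(3,1) = exp(-r*dt) * [p*0.420328 + (1-p)*0.000000] = 0.214141
  V(3,2) = exp(-r*dt) * [p*0.000000 + (1-p)*0.000000] = 0.000000
  V(3,3) = exp(-r*dt) * [p*0.000000 + (1-p)*0.000000] = 0.000000
  V(2,0) = exp(-r*dt) * [p*1.366933 + (1-p)*0.214141] = 0.800522
  V(2,1) = exp(-r*dt) * [p*0.214141 + (1-p)*0.000000] = 0.109096
  V(2,2) = exp(-r*dt) * [p*0.000000 + (1-p)*0.000000] = 0.000000
  V(1,0) = exp(-r*dt) * [p*0.800522 + (1-p)*0.109096] = 0.460881
  V(1,1) = exp(-r*dt) * [p*0.109096 + (1-p)*0.000000] = 0.055580
  V(0,0) = exp(-r*dt) * [p*0.460881 + (1-p)*0.055580] = 0.261826

Answer: Price = V(0,0) = 0.2618


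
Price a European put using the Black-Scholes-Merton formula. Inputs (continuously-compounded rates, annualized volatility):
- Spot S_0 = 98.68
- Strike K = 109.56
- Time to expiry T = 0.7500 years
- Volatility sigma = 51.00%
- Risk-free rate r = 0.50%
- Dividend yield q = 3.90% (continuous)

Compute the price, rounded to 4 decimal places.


Answer: Price = 25.3286

Derivation:
d1 = (ln(S/K) + (r - q + 0.5*sigma^2) * T) / (sigma * sqrt(T)) = -0.07370284
d2 = d1 - sigma * sqrt(T) = -0.51537580
exp(-rT) = 0.99625702; exp(-qT) = 0.97117364
P = K * exp(-rT) * N(-d2) - S_0 * exp(-qT) * N(-d1)
N(-d1) = 0.52937658; N(-d2) = 0.69685478
P = 109.5600 * 0.99625702 * 0.69685478 - 98.6800 * 0.97117364 * 0.52937658 = 25.3286


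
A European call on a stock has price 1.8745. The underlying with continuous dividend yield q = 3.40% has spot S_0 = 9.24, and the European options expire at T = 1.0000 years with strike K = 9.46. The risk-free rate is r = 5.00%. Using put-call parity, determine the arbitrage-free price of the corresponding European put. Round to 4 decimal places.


Put-call parity: C - P = S_0 * exp(-qT) - K * exp(-rT).
S_0 * exp(-qT) = 9.2400 * 0.96657150 = 8.93112070
K * exp(-rT) = 9.4600 * 0.95122942 = 8.99863036
P = C - S*exp(-qT) + K*exp(-rT)
P = 1.8745 - 8.93112070 + 8.99863036 = 1.9420

Answer: Put price = 1.9420


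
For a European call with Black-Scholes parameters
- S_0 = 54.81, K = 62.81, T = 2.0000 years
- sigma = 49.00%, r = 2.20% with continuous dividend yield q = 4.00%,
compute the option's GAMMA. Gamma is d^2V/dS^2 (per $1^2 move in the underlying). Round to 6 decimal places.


Answer: Gamma = 0.009650

Derivation:
d1 = 0.0979247109; d2 = -0.5950399346
phi(d1) = 0.3970340802; exp(-qT) = 0.9231163464; exp(-rT) = 0.9569539575
Gamma = exp(-qT) * phi(d1) / (S * sigma * sqrt(T)) = 0.9231163464 * 0.3970340802 / (54.8100 * 0.4900 * 1.4142135624) = 0.009650


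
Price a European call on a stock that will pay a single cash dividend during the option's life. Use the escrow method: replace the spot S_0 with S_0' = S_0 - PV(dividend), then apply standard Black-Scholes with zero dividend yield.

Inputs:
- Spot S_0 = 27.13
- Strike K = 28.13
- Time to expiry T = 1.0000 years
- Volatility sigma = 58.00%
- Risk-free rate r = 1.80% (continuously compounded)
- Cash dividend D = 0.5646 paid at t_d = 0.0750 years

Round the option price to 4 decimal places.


PV(D) = D * exp(-r * t_d) = 0.5646 * 0.99865091 = 0.56383830
S_0' = S_0 - PV(D) = 27.1300 - 0.56383830 = 26.56616170
d1 = (ln(S_0'/K) + (r + sigma^2/2)*T) / (sigma*sqrt(T)) = 0.22241667
d2 = d1 - sigma*sqrt(T) = -0.35758333
exp(-rT) = 0.98216103
N(d1) = 0.58800523; N(d2) = 0.36032758
C = S_0' * N(d1) - K * exp(-rT) * N(d2) = 26.56616170 * 0.58800523 - 28.1300 * 0.98216103 * 0.36032758 = 5.6658

Answer: Price = 5.6658


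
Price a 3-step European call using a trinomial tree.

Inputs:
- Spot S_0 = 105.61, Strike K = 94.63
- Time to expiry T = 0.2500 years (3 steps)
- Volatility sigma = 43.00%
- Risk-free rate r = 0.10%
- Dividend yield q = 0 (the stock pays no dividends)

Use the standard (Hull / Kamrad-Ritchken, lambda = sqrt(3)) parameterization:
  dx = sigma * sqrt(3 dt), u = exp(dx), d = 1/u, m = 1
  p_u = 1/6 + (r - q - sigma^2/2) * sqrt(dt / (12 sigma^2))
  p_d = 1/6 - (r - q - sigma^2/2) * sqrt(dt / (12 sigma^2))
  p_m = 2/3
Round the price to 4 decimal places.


Answer: Price = V(0,0) = 15.4696

Derivation:
dt = T/N = 0.083333; dx = sigma*sqrt(3*dt) = 0.215000
u = exp(dx) = 1.239862; d = 1/u = 0.806541
p_u = 0.148944, p_m = 0.666667, p_d = 0.184390
Discount per step: exp(-r*dt) = 0.999917
Stock lattice S(k, j) with j the centered position index:
  k=0: S(0,+0) = 105.6100
  k=1: S(1,-1) = 85.1788; S(1,+0) = 105.6100; S(1,+1) = 130.9418
  k=2: S(2,-2) = 68.7003; S(2,-1) = 85.1788; S(2,+0) = 105.6100; S(2,+1) = 130.9418; S(2,+2) = 162.3498
  k=3: S(3,-3) = 55.4096; S(3,-2) = 68.7003; S(3,-1) = 85.1788; S(3,+0) = 105.6100; S(3,+1) = 130.9418; S(3,+2) = 162.3498; S(3,+3) = 201.2913
Terminal payoffs V(N, j) = max(S_T - K, 0):
  V(3,-3) = 0.000000; V(3,-2) = 0.000000; V(3,-1) = 0.000000; V(3,+0) = 10.980000; V(3,+1) = 36.311815; V(3,+2) = 67.719767; V(3,+3) = 106.661290
Backward induction: V(k, j) = exp(-r*dt) * [p_u * V(k+1, j+1) + p_m * V(k+1, j) + p_d * V(k+1, j-1)]
  V(2,-2) = exp(-r*dt) * [p_u*0.000000 + p_m*0.000000 + p_d*0.000000] = 0.000000
  V(2,-1) = exp(-r*dt) * [p_u*10.980000 + p_m*0.000000 + p_d*0.000000] = 1.635267
  V(2,+0) = exp(-r*dt) * [p_u*36.311815 + p_m*10.980000 + p_d*0.000000] = 12.727359
  V(2,+1) = exp(-r*dt) * [p_u*67.719767 + p_m*36.311815 + p_d*10.980000] = 36.315887
  V(2,+2) = exp(-r*dt) * [p_u*106.661290 + p_m*67.719767 + p_d*36.311815] = 67.722924
  V(1,-1) = exp(-r*dt) * [p_u*12.727359 + p_m*1.635267 + p_d*0.000000] = 2.985590
  V(1,+0) = exp(-r*dt) * [p_u*36.315887 + p_m*12.727359 + p_d*1.635267] = 14.194275
  V(1,+1) = exp(-r*dt) * [p_u*67.722924 + p_m*36.315887 + p_d*12.727359] = 36.641239
  V(0,+0) = exp(-r*dt) * [p_u*36.641239 + p_m*14.194275 + p_d*2.985590] = 15.469558


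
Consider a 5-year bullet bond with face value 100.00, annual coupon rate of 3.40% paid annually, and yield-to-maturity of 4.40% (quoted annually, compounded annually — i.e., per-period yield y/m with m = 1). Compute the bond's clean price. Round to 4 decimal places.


Coupon per period c = face * coupon_rate / m = 3.400000
Periods per year m = 1; per-period yield y/m = 0.044000
Number of cashflows N = 5
Cashflows (t years, CF_t, discount factor 1/(1+y/m)^(m*t), PV):
  t = 1.0000: CF_t = 3.400000, DF = 0.957854, PV = 3.256705
  t = 2.0000: CF_t = 3.400000, DF = 0.917485, PV = 3.119449
  t = 3.0000: CF_t = 3.400000, DF = 0.878817, PV = 2.987978
  t = 4.0000: CF_t = 3.400000, DF = 0.841779, PV = 2.862048
  t = 5.0000: CF_t = 103.400000, DF = 0.806302, PV = 83.371583
Price P = sum_t PV_t = 95.597763

Answer: Price = 95.5978


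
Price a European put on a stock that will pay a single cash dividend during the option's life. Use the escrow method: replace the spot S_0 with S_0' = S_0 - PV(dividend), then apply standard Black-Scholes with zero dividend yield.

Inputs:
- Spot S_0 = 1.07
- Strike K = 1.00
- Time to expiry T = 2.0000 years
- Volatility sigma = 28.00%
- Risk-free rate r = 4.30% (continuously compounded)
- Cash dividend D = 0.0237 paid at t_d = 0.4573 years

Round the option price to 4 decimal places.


PV(D) = D * exp(-r * t_d) = 0.0237 * 0.98052817 = 0.02323852
S_0' = S_0 - PV(D) = 1.0700 - 0.02323852 = 1.04676148
d1 = (ln(S_0'/K) + (r + sigma^2/2)*T) / (sigma*sqrt(T)) = 0.53058539
d2 = d1 - sigma*sqrt(T) = 0.13460559
exp(-rT) = 0.91759423
N(-d1) = 0.29785306; N(-d2) = 0.44646186
P = K * exp(-rT) * N(-d2) - S_0' * N(-d1) = 1.0000 * 0.91759423 * 0.44646186 - 1.04676148 * 0.29785306 = 0.0979

Answer: Price = 0.0979


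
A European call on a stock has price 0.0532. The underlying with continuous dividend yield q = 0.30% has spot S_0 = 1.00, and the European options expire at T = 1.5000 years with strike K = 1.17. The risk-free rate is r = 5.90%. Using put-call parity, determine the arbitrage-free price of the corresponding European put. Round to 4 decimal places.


Answer: Put price = 0.1286

Derivation:
Put-call parity: C - P = S_0 * exp(-qT) - K * exp(-rT).
S_0 * exp(-qT) = 1.0000 * 0.99551011 = 0.99551011
K * exp(-rT) = 1.1700 * 0.91530311 = 1.07090464
P = C - S*exp(-qT) + K*exp(-rT)
P = 0.0532 - 0.99551011 + 1.07090464 = 0.1286


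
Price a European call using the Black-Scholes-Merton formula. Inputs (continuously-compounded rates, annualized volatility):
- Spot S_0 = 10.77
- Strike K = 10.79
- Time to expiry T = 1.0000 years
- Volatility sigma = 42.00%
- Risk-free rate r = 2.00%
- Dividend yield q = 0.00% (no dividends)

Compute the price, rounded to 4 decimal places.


d1 = (ln(S/K) + (r - q + 0.5*sigma^2) * T) / (sigma * sqrt(T)) = 0.25320169
d2 = d1 - sigma * sqrt(T) = -0.16679831
exp(-rT) = 0.98019867; exp(-qT) = 1.00000000
C = S_0 * exp(-qT) * N(d1) - K * exp(-rT) * N(d2)
N(d1) = 0.59994382; N(d2) = 0.43376438
C = 10.7700 * 1.00000000 * 0.59994382 - 10.7900 * 0.98019867 * 0.43376438 = 1.8738

Answer: Price = 1.8738


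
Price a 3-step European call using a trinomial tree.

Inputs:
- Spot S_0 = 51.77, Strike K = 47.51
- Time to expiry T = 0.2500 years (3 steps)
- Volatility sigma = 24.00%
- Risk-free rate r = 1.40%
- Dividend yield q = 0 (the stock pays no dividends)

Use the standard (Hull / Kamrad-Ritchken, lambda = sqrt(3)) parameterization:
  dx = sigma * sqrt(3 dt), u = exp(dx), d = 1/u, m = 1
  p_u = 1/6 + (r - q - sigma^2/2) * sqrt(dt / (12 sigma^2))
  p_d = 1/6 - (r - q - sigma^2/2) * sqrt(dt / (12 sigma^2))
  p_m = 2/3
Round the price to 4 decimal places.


Answer: Price = V(0,0) = 5.2693

Derivation:
dt = T/N = 0.083333; dx = sigma*sqrt(3*dt) = 0.120000
u = exp(dx) = 1.127497; d = 1/u = 0.886920
p_u = 0.161528, p_m = 0.666667, p_d = 0.171806
Discount per step: exp(-r*dt) = 0.998834
Stock lattice S(k, j) with j the centered position index:
  k=0: S(0,+0) = 51.7700
  k=1: S(1,-1) = 45.9159; S(1,+0) = 51.7700; S(1,+1) = 58.3705
  k=2: S(2,-2) = 40.7237; S(2,-1) = 45.9159; S(2,+0) = 51.7700; S(2,+1) = 58.3705; S(2,+2) = 65.8126
  k=3: S(3,-3) = 36.1187; S(3,-2) = 40.7237; S(3,-1) = 45.9159; S(3,+0) = 51.7700; S(3,+1) = 58.3705; S(3,+2) = 65.8126; S(3,+3) = 74.2035
Terminal payoffs V(N, j) = max(S_T - K, 0):
  V(3,-3) = 0.000000; V(3,-2) = 0.000000; V(3,-1) = 0.000000; V(3,+0) = 4.260000; V(3,+1) = 10.860512; V(3,+2) = 18.302569; V(3,+3) = 26.693464
Backward induction: V(k, j) = exp(-r*dt) * [p_u * V(k+1, j+1) + p_m * V(k+1, j) + p_d * V(k+1, j-1)]
  V(2,-2) = exp(-r*dt) * [p_u*0.000000 + p_m*0.000000 + p_d*0.000000] = 0.000000
  V(2,-1) = exp(-r*dt) * [p_u*4.260000 + p_m*0.000000 + p_d*0.000000] = 0.687306
  V(2,+0) = exp(-r*dt) * [p_u*10.860512 + p_m*4.260000 + p_d*0.000000] = 4.588918
  V(2,+1) = exp(-r*dt) * [p_u*18.302569 + p_m*10.860512 + p_d*4.260000] = 10.915864
  V(2,+2) = exp(-r*dt) * [p_u*26.693464 + p_m*18.302569 + p_d*10.860512] = 18.357914
  V(1,-1) = exp(-r*dt) * [p_u*4.588918 + p_m*0.687306 + p_d*0.000000] = 1.198043
  V(1,+0) = exp(-r*dt) * [p_u*10.915864 + p_m*4.588918 + p_d*0.687306] = 4.934816
  V(1,+1) = exp(-r*dt) * [p_u*18.357914 + p_m*10.915864 + p_d*4.588918] = 11.018095
  V(0,+0) = exp(-r*dt) * [p_u*11.018095 + p_m*4.934816 + p_d*1.198043] = 5.269285


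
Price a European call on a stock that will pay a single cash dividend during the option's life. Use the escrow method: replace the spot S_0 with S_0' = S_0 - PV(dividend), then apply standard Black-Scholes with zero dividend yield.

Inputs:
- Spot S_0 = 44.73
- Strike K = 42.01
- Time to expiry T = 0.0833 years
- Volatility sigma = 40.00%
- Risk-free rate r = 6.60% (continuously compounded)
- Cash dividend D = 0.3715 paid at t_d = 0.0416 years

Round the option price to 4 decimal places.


Answer: Price = 3.5333

Derivation:
PV(D) = D * exp(-r * t_d) = 0.3715 * 0.99725817 = 0.37048141
S_0' = S_0 - PV(D) = 44.7300 - 0.37048141 = 44.35951859
d1 = (ln(S_0'/K) + (r + sigma^2/2)*T) / (sigma*sqrt(T)) = 0.57672741
d2 = d1 - sigma*sqrt(T) = 0.46128045
exp(-rT) = 0.99451729
N(d1) = 0.71793819; N(d2) = 0.67770130
C = S_0' * N(d1) - K * exp(-rT) * N(d2) = 44.35951859 * 0.71793819 - 42.0100 * 0.99451729 * 0.67770130 = 3.5333


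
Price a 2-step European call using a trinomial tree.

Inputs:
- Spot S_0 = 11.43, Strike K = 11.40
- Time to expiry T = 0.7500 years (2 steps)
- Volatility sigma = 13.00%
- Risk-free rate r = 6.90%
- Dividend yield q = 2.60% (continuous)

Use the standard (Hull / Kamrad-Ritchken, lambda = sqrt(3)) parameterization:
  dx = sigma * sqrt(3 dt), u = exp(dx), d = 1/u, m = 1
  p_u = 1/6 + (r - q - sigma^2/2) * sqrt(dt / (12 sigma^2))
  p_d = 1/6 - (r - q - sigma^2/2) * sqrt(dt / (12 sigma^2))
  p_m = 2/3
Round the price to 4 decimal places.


Answer: Price = V(0,0) = 0.6380

Derivation:
dt = T/N = 0.375000; dx = sigma*sqrt(3*dt) = 0.137886
u = exp(dx) = 1.147844; d = 1/u = 0.871198
p_u = 0.213648, p_m = 0.666667, p_d = 0.119685
Discount per step: exp(-r*dt) = 0.974457
Stock lattice S(k, j) with j the centered position index:
  k=0: S(0,+0) = 11.4300
  k=1: S(1,-1) = 9.9578; S(1,+0) = 11.4300; S(1,+1) = 13.1199
  k=2: S(2,-2) = 8.6752; S(2,-1) = 9.9578; S(2,+0) = 11.4300; S(2,+1) = 13.1199; S(2,+2) = 15.0596
Terminal payoffs V(N, j) = max(S_T - K, 0):
  V(2,-2) = 0.000000; V(2,-1) = 0.000000; V(2,+0) = 0.030000; V(2,+1) = 1.719862; V(2,+2) = 3.659562
Backward induction: V(k, j) = exp(-r*dt) * [p_u * V(k+1, j+1) + p_m * V(k+1, j) + p_d * V(k+1, j-1)]
  V(1,-1) = exp(-r*dt) * [p_u*0.030000 + p_m*0.000000 + p_d*0.000000] = 0.006246
  V(1,+0) = exp(-r*dt) * [p_u*1.719862 + p_m*0.030000 + p_d*0.000000] = 0.377549
  V(1,+1) = exp(-r*dt) * [p_u*3.659562 + p_m*1.719862 + p_d*0.030000] = 1.882675
  V(0,+0) = exp(-r*dt) * [p_u*1.882675 + p_m*0.377549 + p_d*0.006246] = 0.637955


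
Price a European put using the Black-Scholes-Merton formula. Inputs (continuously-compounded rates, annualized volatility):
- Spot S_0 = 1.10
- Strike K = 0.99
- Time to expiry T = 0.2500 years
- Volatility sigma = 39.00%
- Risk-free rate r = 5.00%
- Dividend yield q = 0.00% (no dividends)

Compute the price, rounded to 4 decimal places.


d1 = (ln(S/K) + (r - q + 0.5*sigma^2) * T) / (sigma * sqrt(T)) = 0.70191290
d2 = d1 - sigma * sqrt(T) = 0.50691290
exp(-rT) = 0.98757780; exp(-qT) = 1.00000000
P = K * exp(-rT) * N(-d2) - S_0 * exp(-qT) * N(-d1)
N(-d1) = 0.24136674; N(-d2) = 0.30610797
P = 0.9900 * 0.98757780 * 0.30610797 - 1.1000 * 1.00000000 * 0.24136674 = 0.0338

Answer: Price = 0.0338


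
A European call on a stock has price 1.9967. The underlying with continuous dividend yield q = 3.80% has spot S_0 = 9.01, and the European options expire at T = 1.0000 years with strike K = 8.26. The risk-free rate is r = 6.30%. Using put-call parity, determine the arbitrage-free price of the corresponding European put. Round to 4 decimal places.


Put-call parity: C - P = S_0 * exp(-qT) - K * exp(-rT).
S_0 * exp(-qT) = 9.0100 * 0.96271294 = 8.67404360
K * exp(-rT) = 8.2600 * 0.93894347 = 7.75567309
P = C - S*exp(-qT) + K*exp(-rT)
P = 1.9967 - 8.67404360 + 7.75567309 = 1.0783

Answer: Put price = 1.0783


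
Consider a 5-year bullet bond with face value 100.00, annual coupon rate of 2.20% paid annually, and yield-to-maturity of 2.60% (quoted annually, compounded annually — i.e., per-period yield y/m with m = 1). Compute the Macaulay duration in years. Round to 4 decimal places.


Coupon per period c = face * coupon_rate / m = 2.200000
Periods per year m = 1; per-period yield y/m = 0.026000
Number of cashflows N = 5
Cashflows (t years, CF_t, discount factor 1/(1+y/m)^(m*t), PV):
  t = 1.0000: CF_t = 2.200000, DF = 0.974659, PV = 2.144250
  t = 2.0000: CF_t = 2.200000, DF = 0.949960, PV = 2.089912
  t = 3.0000: CF_t = 2.200000, DF = 0.925887, PV = 2.036951
  t = 4.0000: CF_t = 2.200000, DF = 0.902424, PV = 1.985332
  t = 5.0000: CF_t = 102.200000, DF = 0.879555, PV = 89.890561
Price P = sum_t PV_t = 98.147006
Macaulay numerator sum_t t * PV_t:
  t * PV_t at t = 1.0000: 2.144250
  t * PV_t at t = 2.0000: 4.179824
  t * PV_t at t = 3.0000: 6.110853
  t * PV_t at t = 4.0000: 7.941330
  t * PV_t at t = 5.0000: 449.452806
Macaulay duration D = (sum_t t * PV_t) / P = 469.829062 / 98.147006 = 4.786993

Answer: Macaulay duration = 4.7870 years


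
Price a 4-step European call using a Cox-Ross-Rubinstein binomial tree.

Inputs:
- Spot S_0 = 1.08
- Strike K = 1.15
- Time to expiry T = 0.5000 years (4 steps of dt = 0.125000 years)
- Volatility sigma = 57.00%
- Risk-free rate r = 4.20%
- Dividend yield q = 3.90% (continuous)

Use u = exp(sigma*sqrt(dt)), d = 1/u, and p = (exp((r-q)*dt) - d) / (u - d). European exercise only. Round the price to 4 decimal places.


dt = T/N = 0.125000
u = exp(sigma*sqrt(dt)) = 1.223267; d = 1/u = 0.817483
p = (exp((r-q)*dt) - d) / (u - d) = 0.450713
Discount per step: exp(-r*dt) = 0.994764
Stock lattice S(k, i) with i counting down-moves:
  k=0: S(0,0) = 1.0800
  k=1: S(1,0) = 1.3211; S(1,1) = 0.8829
  k=2: S(2,0) = 1.6161; S(2,1) = 1.0800; S(2,2) = 0.7217
  k=3: S(3,0) = 1.9769; S(3,1) = 1.3211; S(3,2) = 0.8829; S(3,3) = 0.5900
  k=4: S(4,0) = 2.4183; S(4,1) = 1.6161; S(4,2) = 1.0800; S(4,3) = 0.7217; S(4,4) = 0.4823
Terminal payoffs V(N, i) = max(S_T - K, 0):
  V(4,0) = 1.268295; V(4,1) = 0.466094; V(4,2) = 0.000000; V(4,3) = 0.000000; V(4,4) = 0.000000
Backward induction: V(k, i) = exp(-r*dt) * [p * V(k+1, i) + (1-p) * V(k+1, i+1)].
  V(3,0) = exp(-r*dt) * [p*1.268295 + (1-p)*0.466094] = 0.823322
  V(3,1) = exp(-r*dt) * [p*0.466094 + (1-p)*0.000000] = 0.208974
  V(3,2) = exp(-r*dt) * [p*0.000000 + (1-p)*0.000000] = 0.000000
  V(3,3) = exp(-r*dt) * [p*0.000000 + (1-p)*0.000000] = 0.000000
  V(2,0) = exp(-r*dt) * [p*0.823322 + (1-p)*0.208974] = 0.483325
  V(2,1) = exp(-r*dt) * [p*0.208974 + (1-p)*0.000000] = 0.093694
  V(2,2) = exp(-r*dt) * [p*0.000000 + (1-p)*0.000000] = 0.000000
  V(1,0) = exp(-r*dt) * [p*0.483325 + (1-p)*0.093694] = 0.267895
  V(1,1) = exp(-r*dt) * [p*0.093694 + (1-p)*0.000000] = 0.042008
  V(0,0) = exp(-r*dt) * [p*0.267895 + (1-p)*0.042008] = 0.143065

Answer: Price = V(0,0) = 0.1431


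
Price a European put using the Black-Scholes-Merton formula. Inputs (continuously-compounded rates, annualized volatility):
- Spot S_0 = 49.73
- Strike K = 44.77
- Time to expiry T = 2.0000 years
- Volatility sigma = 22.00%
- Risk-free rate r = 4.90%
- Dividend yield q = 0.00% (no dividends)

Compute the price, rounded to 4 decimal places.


d1 = (ln(S/K) + (r - q + 0.5*sigma^2) * T) / (sigma * sqrt(T)) = 0.80825552
d2 = d1 - sigma * sqrt(T) = 0.49712853
exp(-rT) = 0.90664890; exp(-qT) = 1.00000000
P = K * exp(-rT) * N(-d2) - S_0 * exp(-qT) * N(-d1)
N(-d1) = 0.20947175; N(-d2) = 0.30954921
P = 44.7700 * 0.90664890 * 0.30954921 - 49.7300 * 1.00000000 * 0.20947175 = 2.1478

Answer: Price = 2.1478


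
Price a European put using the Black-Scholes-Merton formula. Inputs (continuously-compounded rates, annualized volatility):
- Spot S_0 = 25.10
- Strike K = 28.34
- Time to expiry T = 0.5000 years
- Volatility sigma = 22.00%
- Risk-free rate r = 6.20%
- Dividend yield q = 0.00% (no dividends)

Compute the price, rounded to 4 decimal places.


Answer: Price = 3.0842

Derivation:
d1 = (ln(S/K) + (r - q + 0.5*sigma^2) * T) / (sigma * sqrt(T)) = -0.50337253
d2 = d1 - sigma * sqrt(T) = -0.65893602
exp(-rT) = 0.96947557; exp(-qT) = 1.00000000
P = K * exp(-rT) * N(-d2) - S_0 * exp(-qT) * N(-d1)
N(-d1) = 0.69264881; N(-d2) = 0.74503157
P = 28.3400 * 0.96947557 * 0.74503157 - 25.1000 * 1.00000000 * 0.69264881 = 3.0842


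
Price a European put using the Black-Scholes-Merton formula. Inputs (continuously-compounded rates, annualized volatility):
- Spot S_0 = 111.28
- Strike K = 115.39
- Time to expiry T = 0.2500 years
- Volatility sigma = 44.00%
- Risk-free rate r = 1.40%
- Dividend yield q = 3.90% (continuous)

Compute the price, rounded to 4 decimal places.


d1 = (ln(S/K) + (r - q + 0.5*sigma^2) * T) / (sigma * sqrt(T)) = -0.08326431
d2 = d1 - sigma * sqrt(T) = -0.30326431
exp(-rT) = 0.99650612; exp(-qT) = 0.99029738
P = K * exp(-rT) * N(-d2) - S_0 * exp(-qT) * N(-d1)
N(-d1) = 0.53317931; N(-d2) = 0.61915578
P = 115.3900 * 0.99650612 * 0.61915578 - 111.2800 * 0.99029738 * 0.53317931 = 12.4383

Answer: Price = 12.4383


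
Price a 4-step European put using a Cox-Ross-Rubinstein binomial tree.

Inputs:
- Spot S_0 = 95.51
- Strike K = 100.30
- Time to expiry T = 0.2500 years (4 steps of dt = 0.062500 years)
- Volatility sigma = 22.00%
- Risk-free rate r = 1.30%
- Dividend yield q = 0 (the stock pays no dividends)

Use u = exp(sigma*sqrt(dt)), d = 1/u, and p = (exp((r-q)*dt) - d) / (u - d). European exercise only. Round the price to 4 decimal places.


Answer: Price = V(0,0) = 7.1059

Derivation:
dt = T/N = 0.062500
u = exp(sigma*sqrt(dt)) = 1.056541; d = 1/u = 0.946485
p = (exp((r-q)*dt) - d) / (u - d) = 0.493639
Discount per step: exp(-r*dt) = 0.999188
Stock lattice S(k, i) with i counting down-moves:
  k=0: S(0,0) = 95.5100
  k=1: S(1,0) = 100.9102; S(1,1) = 90.3988
  k=2: S(2,0) = 106.6157; S(2,1) = 95.5100; S(2,2) = 85.5611
  k=3: S(3,0) = 112.6438; S(3,1) = 100.9102; S(3,2) = 90.3988; S(3,3) = 80.9823
  k=4: S(4,0) = 119.0128; S(4,1) = 106.6157; S(4,2) = 95.5100; S(4,3) = 85.5611; S(4,4) = 76.6486
Terminal payoffs V(N, i) = max(K - S_T, 0):
  V(4,0) = 0.000000; V(4,1) = 0.000000; V(4,2) = 4.790000; V(4,3) = 14.738882; V(4,4) = 23.651430
Backward induction: V(k, i) = exp(-r*dt) * [p * V(k+1, i) + (1-p) * V(k+1, i+1)].
  V(3,0) = exp(-r*dt) * [p*0.000000 + (1-p)*0.000000] = 0.000000
  V(3,1) = exp(-r*dt) * [p*0.000000 + (1-p)*4.790000] = 2.423499
  V(3,2) = exp(-r*dt) * [p*4.790000 + (1-p)*14.738882] = 9.819743
  V(3,3) = exp(-r*dt) * [p*14.738882 + (1-p)*23.651430] = 19.236212
  V(2,0) = exp(-r*dt) * [p*0.000000 + (1-p)*2.423499] = 1.226168
  V(2,1) = exp(-r*dt) * [p*2.423499 + (1-p)*9.819743] = 6.163658
  V(2,2) = exp(-r*dt) * [p*9.819743 + (1-p)*19.236212] = 14.576027
  V(1,0) = exp(-r*dt) * [p*1.226168 + (1-p)*6.163658] = 3.723293
  V(1,1) = exp(-r*dt) * [p*6.163658 + (1-p)*14.576027] = 10.414887
  V(0,0) = exp(-r*dt) * [p*3.723293 + (1-p)*10.414887] = 7.105879


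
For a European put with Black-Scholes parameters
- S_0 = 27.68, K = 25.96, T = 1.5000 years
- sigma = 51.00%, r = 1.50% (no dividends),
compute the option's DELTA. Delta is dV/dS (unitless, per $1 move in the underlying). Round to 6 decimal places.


d1 = 0.4510394977; d2 = -0.1735803867
phi(d1) = 0.3603581621; exp(-qT) = 1.0000000000; exp(-rT) = 0.9777512372
N(-d1) = 0.3259805410
Delta = -exp(-qT) * N(-d1) = -1.0000000000 * 0.3259805410 = -0.325981

Answer: Delta = -0.325981


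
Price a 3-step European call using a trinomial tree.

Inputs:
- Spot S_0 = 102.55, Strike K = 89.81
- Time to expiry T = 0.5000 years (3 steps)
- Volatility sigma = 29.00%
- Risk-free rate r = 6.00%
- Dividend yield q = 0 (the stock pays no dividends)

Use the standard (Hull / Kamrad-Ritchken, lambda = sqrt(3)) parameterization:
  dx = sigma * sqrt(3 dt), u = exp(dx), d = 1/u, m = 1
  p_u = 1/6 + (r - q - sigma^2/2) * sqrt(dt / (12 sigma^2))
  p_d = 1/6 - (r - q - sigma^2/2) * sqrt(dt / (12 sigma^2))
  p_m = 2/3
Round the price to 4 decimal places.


Answer: Price = V(0,0) = 17.9750

Derivation:
dt = T/N = 0.166667; dx = sigma*sqrt(3*dt) = 0.205061
u = exp(dx) = 1.227600; d = 1/u = 0.814598
p_u = 0.173961, p_m = 0.666667, p_d = 0.159372
Discount per step: exp(-r*dt) = 0.990050
Stock lattice S(k, j) with j the centered position index:
  k=0: S(0,+0) = 102.5500
  k=1: S(1,-1) = 83.5370; S(1,+0) = 102.5500; S(1,+1) = 125.8904
  k=2: S(2,-2) = 68.0490; S(2,-1) = 83.5370; S(2,+0) = 102.5500; S(2,+1) = 125.8904; S(2,+2) = 154.5430
  k=3: S(3,-3) = 55.4326; S(3,-2) = 68.0490; S(3,-1) = 83.5370; S(3,+0) = 102.5500; S(3,+1) = 125.8904; S(3,+2) = 154.5430; S(3,+3) = 189.7170
Terminal payoffs V(N, j) = max(S_T - K, 0):
  V(3,-3) = 0.000000; V(3,-2) = 0.000000; V(3,-1) = 0.000000; V(3,+0) = 12.740000; V(3,+1) = 36.080370; V(3,+2) = 64.733007; V(3,+3) = 99.906980
Backward induction: V(k, j) = exp(-r*dt) * [p_u * V(k+1, j+1) + p_m * V(k+1, j) + p_d * V(k+1, j-1)]
  V(2,-2) = exp(-r*dt) * [p_u*0.000000 + p_m*0.000000 + p_d*0.000000] = 0.000000
  V(2,-1) = exp(-r*dt) * [p_u*12.740000 + p_m*0.000000 + p_d*0.000000] = 2.194214
  V(2,+0) = exp(-r*dt) * [p_u*36.080370 + p_m*12.740000 + p_d*0.000000] = 14.622956
  V(2,+1) = exp(-r*dt) * [p_u*64.733007 + p_m*36.080370 + p_d*12.740000] = 36.973426
  V(2,+2) = exp(-r*dt) * [p_u*99.906980 + p_m*64.733007 + p_d*36.080370] = 65.625933
  V(1,-1) = exp(-r*dt) * [p_u*14.622956 + p_m*2.194214 + p_d*0.000000] = 3.966770
  V(1,+0) = exp(-r*dt) * [p_u*36.973426 + p_m*14.622956 + p_d*2.194214] = 16.365798
  V(1,+1) = exp(-r*dt) * [p_u*65.625933 + p_m*36.973426 + p_d*14.622956] = 38.013766
  V(0,+0) = exp(-r*dt) * [p_u*38.013766 + p_m*16.365798 + p_d*3.966770] = 17.974995


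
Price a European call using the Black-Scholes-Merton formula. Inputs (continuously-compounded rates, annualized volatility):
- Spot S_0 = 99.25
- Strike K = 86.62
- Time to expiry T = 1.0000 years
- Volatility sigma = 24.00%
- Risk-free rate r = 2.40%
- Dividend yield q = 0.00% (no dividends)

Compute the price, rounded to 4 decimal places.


d1 = (ln(S/K) + (r - q + 0.5*sigma^2) * T) / (sigma * sqrt(T)) = 0.78712993
d2 = d1 - sigma * sqrt(T) = 0.54712993
exp(-rT) = 0.97628571; exp(-qT) = 1.00000000
C = S_0 * exp(-qT) * N(d1) - K * exp(-rT) * N(d2)
N(d1) = 0.78439710; N(d2) = 0.70785527
C = 99.2500 * 1.00000000 * 0.78439710 - 86.6200 * 0.97628571 * 0.70785527 = 17.9910

Answer: Price = 17.9910


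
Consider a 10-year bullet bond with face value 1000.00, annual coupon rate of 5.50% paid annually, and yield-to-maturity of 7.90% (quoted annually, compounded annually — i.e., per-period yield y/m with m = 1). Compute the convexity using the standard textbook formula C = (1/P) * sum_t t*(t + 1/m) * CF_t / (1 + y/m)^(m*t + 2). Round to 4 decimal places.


Coupon per period c = face * coupon_rate / m = 55.000000
Periods per year m = 1; per-period yield y/m = 0.079000
Number of cashflows N = 10
Cashflows (t years, CF_t, discount factor 1/(1+y/m)^(m*t), PV):
  t = 1.0000: CF_t = 55.000000, DF = 0.926784, PV = 50.973123
  t = 2.0000: CF_t = 55.000000, DF = 0.858929, PV = 47.241078
  t = 3.0000: CF_t = 55.000000, DF = 0.796041, PV = 43.782278
  t = 4.0000: CF_t = 55.000000, DF = 0.737758, PV = 40.576717
  t = 5.0000: CF_t = 55.000000, DF = 0.683743, PV = 37.605855
  t = 6.0000: CF_t = 55.000000, DF = 0.633682, PV = 34.852507
  t = 7.0000: CF_t = 55.000000, DF = 0.587286, PV = 32.300748
  t = 8.0000: CF_t = 55.000000, DF = 0.544288, PV = 29.935818
  t = 9.0000: CF_t = 55.000000, DF = 0.504437, PV = 27.744039
  t = 10.0000: CF_t = 1055.000000, DF = 0.467504, PV = 493.216972
Price P = sum_t PV_t = 838.229136
Convexity numerator sum_t t*(t + 1/m) * CF_t / (1+y/m)^(m*t + 2):
  t = 1.0000: term = 87.564556
  t = 2.0000: term = 243.460305
  t = 3.0000: term = 451.270259
  t = 4.0000: term = 697.050137
  t = 5.0000: term = 969.022434
  t = 6.0000: term = 1257.304362
  t = 7.0000: term = 1553.666188
  t = 8.0000: term = 1851.316787
  t = 9.0000: term = 2144.713608
  t = 10.0000: term = 46600.203003
Convexity = (1/P) * sum = 55855.571639 / 838.229136 = 66.635207

Answer: Convexity = 66.6352


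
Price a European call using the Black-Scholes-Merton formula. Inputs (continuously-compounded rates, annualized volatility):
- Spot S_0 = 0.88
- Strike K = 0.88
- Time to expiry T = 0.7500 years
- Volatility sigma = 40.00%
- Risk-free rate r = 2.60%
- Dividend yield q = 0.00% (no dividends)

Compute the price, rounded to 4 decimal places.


d1 = (ln(S/K) + (r - q + 0.5*sigma^2) * T) / (sigma * sqrt(T)) = 0.22949673
d2 = d1 - sigma * sqrt(T) = -0.11691343
exp(-rT) = 0.98068890; exp(-qT) = 1.00000000
C = S_0 * exp(-qT) * N(d1) - K * exp(-rT) * N(d2)
N(d1) = 0.59075857; N(d2) = 0.45346433
C = 0.8800 * 1.00000000 * 0.59075857 - 0.8800 * 0.98068890 * 0.45346433 = 0.1285

Answer: Price = 0.1285


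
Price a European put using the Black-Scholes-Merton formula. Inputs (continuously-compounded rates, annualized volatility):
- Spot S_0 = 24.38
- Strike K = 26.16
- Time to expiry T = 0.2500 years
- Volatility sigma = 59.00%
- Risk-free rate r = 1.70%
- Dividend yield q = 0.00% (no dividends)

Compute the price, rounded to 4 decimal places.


d1 = (ln(S/K) + (r - q + 0.5*sigma^2) * T) / (sigma * sqrt(T)) = -0.07696916
d2 = d1 - sigma * sqrt(T) = -0.37196916
exp(-rT) = 0.99575902; exp(-qT) = 1.00000000
P = K * exp(-rT) * N(-d2) - S_0 * exp(-qT) * N(-d1)
N(-d1) = 0.53067596; N(-d2) = 0.64504209
P = 26.1600 * 0.99575902 * 0.64504209 - 24.3800 * 1.00000000 * 0.53067596 = 3.8649

Answer: Price = 3.8649


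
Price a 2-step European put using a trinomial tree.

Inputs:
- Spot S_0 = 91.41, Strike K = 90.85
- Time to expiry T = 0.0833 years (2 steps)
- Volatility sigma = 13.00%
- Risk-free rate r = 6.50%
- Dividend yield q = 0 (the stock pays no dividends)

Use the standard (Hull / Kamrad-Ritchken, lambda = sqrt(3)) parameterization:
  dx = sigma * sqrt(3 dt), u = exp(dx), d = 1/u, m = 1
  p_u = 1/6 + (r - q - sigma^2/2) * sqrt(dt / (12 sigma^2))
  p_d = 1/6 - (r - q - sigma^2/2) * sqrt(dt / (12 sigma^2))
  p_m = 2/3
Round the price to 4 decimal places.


dt = T/N = 0.041650; dx = sigma*sqrt(3*dt) = 0.045953
u = exp(dx) = 1.047025; d = 1/u = 0.955087
p_u = 0.192294, p_m = 0.666667, p_d = 0.141039
Discount per step: exp(-r*dt) = 0.997296
Stock lattice S(k, j) with j the centered position index:
  k=0: S(0,+0) = 91.4100
  k=1: S(1,-1) = 87.3045; S(1,+0) = 91.4100; S(1,+1) = 95.7085
  k=2: S(2,-2) = 83.3834; S(2,-1) = 87.3045; S(2,+0) = 91.4100; S(2,+1) = 95.7085; S(2,+2) = 100.2092
Terminal payoffs V(N, j) = max(K - S_T, 0):
  V(2,-2) = 7.466588; V(2,-1) = 3.545489; V(2,+0) = 0.000000; V(2,+1) = 0.000000; V(2,+2) = 0.000000
Backward induction: V(k, j) = exp(-r*dt) * [p_u * V(k+1, j+1) + p_m * V(k+1, j) + p_d * V(k+1, j-1)]
  V(1,-1) = exp(-r*dt) * [p_u*0.000000 + p_m*3.545489 + p_d*7.466588] = 3.407503
  V(1,+0) = exp(-r*dt) * [p_u*0.000000 + p_m*0.000000 + p_d*3.545489] = 0.498701
  V(1,+1) = exp(-r*dt) * [p_u*0.000000 + p_m*0.000000 + p_d*0.000000] = 0.000000
  V(0,+0) = exp(-r*dt) * [p_u*0.000000 + p_m*0.498701 + p_d*3.407503] = 0.810861

Answer: Price = V(0,0) = 0.8109


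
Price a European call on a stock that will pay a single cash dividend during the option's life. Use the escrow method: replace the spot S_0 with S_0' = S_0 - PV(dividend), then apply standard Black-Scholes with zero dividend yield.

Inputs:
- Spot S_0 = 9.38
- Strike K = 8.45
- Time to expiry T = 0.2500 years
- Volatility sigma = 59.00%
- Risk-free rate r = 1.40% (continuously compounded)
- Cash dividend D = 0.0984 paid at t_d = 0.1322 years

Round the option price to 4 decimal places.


PV(D) = D * exp(-r * t_d) = 0.0984 * 0.99815091 = 0.09821805
S_0' = S_0 - PV(D) = 9.3800 - 0.09821805 = 9.28178195
d1 = (ln(S_0'/K) + (r + sigma^2/2)*T) / (sigma*sqrt(T)) = 0.47762579
d2 = d1 - sigma*sqrt(T) = 0.18262579
exp(-rT) = 0.99650612
N(d1) = 0.68354171; N(d2) = 0.57245418
C = S_0' * N(d1) - K * exp(-rT) * N(d2) = 9.28178195 * 0.68354171 - 8.4500 * 0.99650612 * 0.57245418 = 1.5241

Answer: Price = 1.5241


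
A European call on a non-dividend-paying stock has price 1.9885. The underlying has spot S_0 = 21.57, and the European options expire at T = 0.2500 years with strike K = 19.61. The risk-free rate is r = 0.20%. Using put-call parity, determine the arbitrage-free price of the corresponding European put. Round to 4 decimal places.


Answer: Put price = 0.0187

Derivation:
Put-call parity: C - P = S_0 * exp(-qT) - K * exp(-rT).
S_0 * exp(-qT) = 21.5700 * 1.00000000 = 21.57000000
K * exp(-rT) = 19.6100 * 0.99950012 = 19.60019745
P = C - S*exp(-qT) + K*exp(-rT)
P = 1.9885 - 21.57000000 + 19.60019745 = 0.0187


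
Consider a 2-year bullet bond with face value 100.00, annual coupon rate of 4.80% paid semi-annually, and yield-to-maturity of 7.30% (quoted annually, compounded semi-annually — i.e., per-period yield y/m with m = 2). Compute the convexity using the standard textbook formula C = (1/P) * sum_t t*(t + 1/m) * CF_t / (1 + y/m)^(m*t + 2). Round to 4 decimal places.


Answer: Convexity = 4.4341

Derivation:
Coupon per period c = face * coupon_rate / m = 2.400000
Periods per year m = 2; per-period yield y/m = 0.036500
Number of cashflows N = 4
Cashflows (t years, CF_t, discount factor 1/(1+y/m)^(m*t), PV):
  t = 0.5000: CF_t = 2.400000, DF = 0.964785, PV = 2.315485
  t = 1.0000: CF_t = 2.400000, DF = 0.930811, PV = 2.233946
  t = 1.5000: CF_t = 2.400000, DF = 0.898033, PV = 2.155278
  t = 2.0000: CF_t = 102.400000, DF = 0.866409, PV = 88.720245
Price P = sum_t PV_t = 95.424953
Convexity numerator sum_t t*(t + 1/m) * CF_t / (1+y/m)^(m*t + 2):
  t = 0.5000: term = 1.077639
  t = 1.0000: term = 3.119071
  t = 1.5000: term = 6.018468
  t = 2.0000: term = 412.908784
Convexity = (1/P) * sum = 423.123963 / 95.424953 = 4.434102


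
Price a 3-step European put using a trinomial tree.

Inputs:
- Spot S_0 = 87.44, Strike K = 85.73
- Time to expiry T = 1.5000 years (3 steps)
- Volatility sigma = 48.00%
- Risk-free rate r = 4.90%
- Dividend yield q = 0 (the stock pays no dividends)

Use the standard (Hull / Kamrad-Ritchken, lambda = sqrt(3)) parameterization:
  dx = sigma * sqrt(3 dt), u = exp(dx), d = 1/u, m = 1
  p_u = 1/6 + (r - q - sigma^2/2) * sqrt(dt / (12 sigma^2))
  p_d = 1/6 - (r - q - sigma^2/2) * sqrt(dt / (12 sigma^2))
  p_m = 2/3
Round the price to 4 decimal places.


dt = T/N = 0.500000; dx = sigma*sqrt(3*dt) = 0.587878
u = exp(dx) = 1.800164; d = 1/u = 0.555505
p_u = 0.138515, p_m = 0.666667, p_d = 0.194819
Discount per step: exp(-r*dt) = 0.975798
Stock lattice S(k, j) with j the centered position index:
  k=0: S(0,+0) = 87.4400
  k=1: S(1,-1) = 48.5734; S(1,+0) = 87.4400; S(1,+1) = 157.4063
  k=2: S(2,-2) = 26.9827; S(2,-1) = 48.5734; S(2,+0) = 87.4400; S(2,+1) = 157.4063; S(2,+2) = 283.3571
  k=3: S(3,-3) = 14.9891; S(3,-2) = 26.9827; S(3,-1) = 48.5734; S(3,+0) = 87.4400; S(3,+1) = 157.4063; S(3,+2) = 283.3571; S(3,+3) = 510.0891
Terminal payoffs V(N, j) = max(K - S_T, 0):
  V(3,-3) = 70.740946; V(3,-2) = 58.747250; V(3,-1) = 37.156636; V(3,+0) = 0.000000; V(3,+1) = 0.000000; V(3,+2) = 0.000000; V(3,+3) = 0.000000
Backward induction: V(k, j) = exp(-r*dt) * [p_u * V(k+1, j+1) + p_m * V(k+1, j) + p_d * V(k+1, j-1)]
  V(2,-2) = exp(-r*dt) * [p_u*37.156636 + p_m*58.747250 + p_d*70.740946] = 56.687243
  V(2,-1) = exp(-r*dt) * [p_u*0.000000 + p_m*37.156636 + p_d*58.747250] = 35.339644
  V(2,+0) = exp(-r*dt) * [p_u*0.000000 + p_m*0.000000 + p_d*37.156636] = 7.063615
  V(2,+1) = exp(-r*dt) * [p_u*0.000000 + p_m*0.000000 + p_d*0.000000] = 0.000000
  V(2,+2) = exp(-r*dt) * [p_u*0.000000 + p_m*0.000000 + p_d*0.000000] = 0.000000
  V(1,-1) = exp(-r*dt) * [p_u*7.063615 + p_m*35.339644 + p_d*56.687243] = 34.720752
  V(1,+0) = exp(-r*dt) * [p_u*0.000000 + p_m*7.063615 + p_d*35.339644] = 11.313304
  V(1,+1) = exp(-r*dt) * [p_u*0.000000 + p_m*0.000000 + p_d*7.063615] = 1.342820
  V(0,+0) = exp(-r*dt) * [p_u*1.342820 + p_m*11.313304 + p_d*34.720752] = 14.141707

Answer: Price = V(0,0) = 14.1417


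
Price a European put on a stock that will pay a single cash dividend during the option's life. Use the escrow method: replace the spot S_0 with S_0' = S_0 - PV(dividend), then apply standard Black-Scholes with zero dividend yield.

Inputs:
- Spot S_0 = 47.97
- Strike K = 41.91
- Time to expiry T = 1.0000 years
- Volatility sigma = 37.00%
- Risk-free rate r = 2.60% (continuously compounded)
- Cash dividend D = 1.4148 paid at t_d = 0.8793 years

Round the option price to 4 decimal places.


Answer: Price = 3.9366

Derivation:
PV(D) = D * exp(-r * t_d) = 1.4148 * 0.97739755 = 1.38282205
S_0' = S_0 - PV(D) = 47.9700 - 1.38282205 = 46.58717795
d1 = (ln(S_0'/K) + (r + sigma^2/2)*T) / (sigma*sqrt(T)) = 0.54121862
d2 = d1 - sigma*sqrt(T) = 0.17121862
exp(-rT) = 0.97433509
N(-d1) = 0.29417845; N(-d2) = 0.43202593
P = K * exp(-rT) * N(-d2) - S_0' * N(-d1) = 41.9100 * 0.97433509 * 0.43202593 - 46.58717795 * 0.29417845 = 3.9366


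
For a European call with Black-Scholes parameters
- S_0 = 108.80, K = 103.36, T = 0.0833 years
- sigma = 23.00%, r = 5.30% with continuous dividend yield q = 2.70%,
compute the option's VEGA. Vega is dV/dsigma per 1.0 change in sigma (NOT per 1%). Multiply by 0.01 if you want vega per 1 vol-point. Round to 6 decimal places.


d1 = 0.8385161476; d2 = 0.7721341470
phi(d1) = 0.2806931503; exp(-qT) = 0.9977534273; exp(-rT) = 0.9955948313
Vega = S * exp(-qT) * phi(d1) * sqrt(T) = 108.8000 * 0.9977534273 * 0.2806931503 * 0.2886173938 = 8.794405

Answer: Vega = 8.794405


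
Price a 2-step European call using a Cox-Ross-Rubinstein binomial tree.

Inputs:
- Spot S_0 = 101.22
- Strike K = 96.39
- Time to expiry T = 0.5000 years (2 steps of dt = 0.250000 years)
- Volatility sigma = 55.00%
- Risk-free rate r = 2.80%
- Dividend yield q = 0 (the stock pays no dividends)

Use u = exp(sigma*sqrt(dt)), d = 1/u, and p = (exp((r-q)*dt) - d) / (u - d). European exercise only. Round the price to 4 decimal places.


Answer: Price = V(0,0) = 17.7390

Derivation:
dt = T/N = 0.250000
u = exp(sigma*sqrt(dt)) = 1.316531; d = 1/u = 0.759572
p = (exp((r-q)*dt) - d) / (u - d) = 0.444292
Discount per step: exp(-r*dt) = 0.993024
Stock lattice S(k, i) with i counting down-moves:
  k=0: S(0,0) = 101.2200
  k=1: S(1,0) = 133.2592; S(1,1) = 76.8839
  k=2: S(2,0) = 175.4399; S(2,1) = 101.2200; S(2,2) = 58.3989
Terminal payoffs V(N, i) = max(S_T - K, 0):
  V(2,0) = 79.049870; V(2,1) = 4.830000; V(2,2) = 0.000000
Backward induction: V(k, i) = exp(-r*dt) * [p * V(k+1, i) + (1-p) * V(k+1, i+1)].
  V(1,0) = exp(-r*dt) * [p*79.049870 + (1-p)*4.830000] = 37.541609
  V(1,1) = exp(-r*dt) * [p*4.830000 + (1-p)*0.000000] = 2.130963
  V(0,0) = exp(-r*dt) * [p*37.541609 + (1-p)*2.130963] = 17.739034


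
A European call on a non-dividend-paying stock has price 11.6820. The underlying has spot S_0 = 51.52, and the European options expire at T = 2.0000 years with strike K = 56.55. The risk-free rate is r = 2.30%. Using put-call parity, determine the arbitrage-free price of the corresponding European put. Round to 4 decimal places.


Answer: Put price = 14.1696

Derivation:
Put-call parity: C - P = S_0 * exp(-qT) - K * exp(-rT).
S_0 * exp(-qT) = 51.5200 * 1.00000000 = 51.52000000
K * exp(-rT) = 56.5500 * 0.95504196 = 54.00762296
P = C - S*exp(-qT) + K*exp(-rT)
P = 11.6820 - 51.52000000 + 54.00762296 = 14.1696
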